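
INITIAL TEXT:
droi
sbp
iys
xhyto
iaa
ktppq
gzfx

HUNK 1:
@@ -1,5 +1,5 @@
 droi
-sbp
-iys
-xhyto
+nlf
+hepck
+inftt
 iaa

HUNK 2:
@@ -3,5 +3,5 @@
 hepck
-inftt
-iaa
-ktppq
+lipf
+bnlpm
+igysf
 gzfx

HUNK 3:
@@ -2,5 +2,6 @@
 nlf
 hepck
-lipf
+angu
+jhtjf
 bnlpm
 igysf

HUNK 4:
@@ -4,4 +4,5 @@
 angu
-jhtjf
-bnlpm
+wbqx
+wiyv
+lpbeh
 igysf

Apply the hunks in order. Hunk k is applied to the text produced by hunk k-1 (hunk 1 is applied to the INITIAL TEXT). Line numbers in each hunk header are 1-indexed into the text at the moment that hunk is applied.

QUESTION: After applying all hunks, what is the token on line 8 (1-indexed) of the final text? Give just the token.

Answer: igysf

Derivation:
Hunk 1: at line 1 remove [sbp,iys,xhyto] add [nlf,hepck,inftt] -> 7 lines: droi nlf hepck inftt iaa ktppq gzfx
Hunk 2: at line 3 remove [inftt,iaa,ktppq] add [lipf,bnlpm,igysf] -> 7 lines: droi nlf hepck lipf bnlpm igysf gzfx
Hunk 3: at line 2 remove [lipf] add [angu,jhtjf] -> 8 lines: droi nlf hepck angu jhtjf bnlpm igysf gzfx
Hunk 4: at line 4 remove [jhtjf,bnlpm] add [wbqx,wiyv,lpbeh] -> 9 lines: droi nlf hepck angu wbqx wiyv lpbeh igysf gzfx
Final line 8: igysf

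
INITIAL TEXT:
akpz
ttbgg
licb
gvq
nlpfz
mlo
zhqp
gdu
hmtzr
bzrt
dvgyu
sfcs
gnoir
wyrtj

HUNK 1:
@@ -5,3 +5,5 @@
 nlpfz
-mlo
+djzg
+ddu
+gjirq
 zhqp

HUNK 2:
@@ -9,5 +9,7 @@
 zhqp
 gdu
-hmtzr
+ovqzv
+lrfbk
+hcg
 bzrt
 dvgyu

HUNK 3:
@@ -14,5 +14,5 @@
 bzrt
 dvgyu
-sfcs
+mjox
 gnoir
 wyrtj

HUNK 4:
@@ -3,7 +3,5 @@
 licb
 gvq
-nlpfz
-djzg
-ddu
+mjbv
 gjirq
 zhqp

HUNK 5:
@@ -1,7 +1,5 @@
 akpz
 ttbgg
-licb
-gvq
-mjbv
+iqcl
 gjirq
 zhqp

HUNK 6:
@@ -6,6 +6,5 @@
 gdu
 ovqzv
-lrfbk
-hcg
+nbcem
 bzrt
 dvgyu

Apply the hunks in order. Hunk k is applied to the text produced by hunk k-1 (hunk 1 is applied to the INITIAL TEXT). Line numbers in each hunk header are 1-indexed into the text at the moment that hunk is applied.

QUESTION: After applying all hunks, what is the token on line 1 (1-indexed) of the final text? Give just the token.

Hunk 1: at line 5 remove [mlo] add [djzg,ddu,gjirq] -> 16 lines: akpz ttbgg licb gvq nlpfz djzg ddu gjirq zhqp gdu hmtzr bzrt dvgyu sfcs gnoir wyrtj
Hunk 2: at line 9 remove [hmtzr] add [ovqzv,lrfbk,hcg] -> 18 lines: akpz ttbgg licb gvq nlpfz djzg ddu gjirq zhqp gdu ovqzv lrfbk hcg bzrt dvgyu sfcs gnoir wyrtj
Hunk 3: at line 14 remove [sfcs] add [mjox] -> 18 lines: akpz ttbgg licb gvq nlpfz djzg ddu gjirq zhqp gdu ovqzv lrfbk hcg bzrt dvgyu mjox gnoir wyrtj
Hunk 4: at line 3 remove [nlpfz,djzg,ddu] add [mjbv] -> 16 lines: akpz ttbgg licb gvq mjbv gjirq zhqp gdu ovqzv lrfbk hcg bzrt dvgyu mjox gnoir wyrtj
Hunk 5: at line 1 remove [licb,gvq,mjbv] add [iqcl] -> 14 lines: akpz ttbgg iqcl gjirq zhqp gdu ovqzv lrfbk hcg bzrt dvgyu mjox gnoir wyrtj
Hunk 6: at line 6 remove [lrfbk,hcg] add [nbcem] -> 13 lines: akpz ttbgg iqcl gjirq zhqp gdu ovqzv nbcem bzrt dvgyu mjox gnoir wyrtj
Final line 1: akpz

Answer: akpz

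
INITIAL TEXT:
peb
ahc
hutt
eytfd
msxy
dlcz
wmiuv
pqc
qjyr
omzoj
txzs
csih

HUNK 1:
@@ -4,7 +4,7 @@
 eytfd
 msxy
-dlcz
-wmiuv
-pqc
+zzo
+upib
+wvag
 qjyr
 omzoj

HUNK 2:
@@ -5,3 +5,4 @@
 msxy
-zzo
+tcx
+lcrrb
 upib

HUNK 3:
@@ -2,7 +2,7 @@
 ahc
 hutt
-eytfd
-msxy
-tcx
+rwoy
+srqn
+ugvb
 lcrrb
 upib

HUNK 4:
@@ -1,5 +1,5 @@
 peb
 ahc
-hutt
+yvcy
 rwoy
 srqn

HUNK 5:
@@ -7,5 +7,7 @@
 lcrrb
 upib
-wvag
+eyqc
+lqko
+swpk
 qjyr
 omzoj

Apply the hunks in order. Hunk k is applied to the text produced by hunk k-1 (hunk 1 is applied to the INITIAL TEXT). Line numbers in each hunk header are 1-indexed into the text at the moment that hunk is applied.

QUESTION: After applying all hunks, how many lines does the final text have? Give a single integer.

Hunk 1: at line 4 remove [dlcz,wmiuv,pqc] add [zzo,upib,wvag] -> 12 lines: peb ahc hutt eytfd msxy zzo upib wvag qjyr omzoj txzs csih
Hunk 2: at line 5 remove [zzo] add [tcx,lcrrb] -> 13 lines: peb ahc hutt eytfd msxy tcx lcrrb upib wvag qjyr omzoj txzs csih
Hunk 3: at line 2 remove [eytfd,msxy,tcx] add [rwoy,srqn,ugvb] -> 13 lines: peb ahc hutt rwoy srqn ugvb lcrrb upib wvag qjyr omzoj txzs csih
Hunk 4: at line 1 remove [hutt] add [yvcy] -> 13 lines: peb ahc yvcy rwoy srqn ugvb lcrrb upib wvag qjyr omzoj txzs csih
Hunk 5: at line 7 remove [wvag] add [eyqc,lqko,swpk] -> 15 lines: peb ahc yvcy rwoy srqn ugvb lcrrb upib eyqc lqko swpk qjyr omzoj txzs csih
Final line count: 15

Answer: 15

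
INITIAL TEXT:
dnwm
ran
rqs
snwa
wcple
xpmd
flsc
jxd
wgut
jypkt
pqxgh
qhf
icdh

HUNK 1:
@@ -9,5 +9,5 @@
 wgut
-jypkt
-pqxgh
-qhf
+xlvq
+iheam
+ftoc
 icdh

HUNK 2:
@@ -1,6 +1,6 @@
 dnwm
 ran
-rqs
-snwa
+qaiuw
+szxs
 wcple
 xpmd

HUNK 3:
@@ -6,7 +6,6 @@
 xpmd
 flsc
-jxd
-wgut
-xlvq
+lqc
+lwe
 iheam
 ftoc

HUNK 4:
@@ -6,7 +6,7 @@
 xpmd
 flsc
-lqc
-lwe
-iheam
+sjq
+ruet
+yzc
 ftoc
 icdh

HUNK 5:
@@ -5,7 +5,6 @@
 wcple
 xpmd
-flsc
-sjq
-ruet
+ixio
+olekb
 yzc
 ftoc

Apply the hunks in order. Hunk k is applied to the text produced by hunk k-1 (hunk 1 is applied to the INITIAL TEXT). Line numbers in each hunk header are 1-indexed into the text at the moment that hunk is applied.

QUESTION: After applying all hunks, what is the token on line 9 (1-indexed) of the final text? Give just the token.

Answer: yzc

Derivation:
Hunk 1: at line 9 remove [jypkt,pqxgh,qhf] add [xlvq,iheam,ftoc] -> 13 lines: dnwm ran rqs snwa wcple xpmd flsc jxd wgut xlvq iheam ftoc icdh
Hunk 2: at line 1 remove [rqs,snwa] add [qaiuw,szxs] -> 13 lines: dnwm ran qaiuw szxs wcple xpmd flsc jxd wgut xlvq iheam ftoc icdh
Hunk 3: at line 6 remove [jxd,wgut,xlvq] add [lqc,lwe] -> 12 lines: dnwm ran qaiuw szxs wcple xpmd flsc lqc lwe iheam ftoc icdh
Hunk 4: at line 6 remove [lqc,lwe,iheam] add [sjq,ruet,yzc] -> 12 lines: dnwm ran qaiuw szxs wcple xpmd flsc sjq ruet yzc ftoc icdh
Hunk 5: at line 5 remove [flsc,sjq,ruet] add [ixio,olekb] -> 11 lines: dnwm ran qaiuw szxs wcple xpmd ixio olekb yzc ftoc icdh
Final line 9: yzc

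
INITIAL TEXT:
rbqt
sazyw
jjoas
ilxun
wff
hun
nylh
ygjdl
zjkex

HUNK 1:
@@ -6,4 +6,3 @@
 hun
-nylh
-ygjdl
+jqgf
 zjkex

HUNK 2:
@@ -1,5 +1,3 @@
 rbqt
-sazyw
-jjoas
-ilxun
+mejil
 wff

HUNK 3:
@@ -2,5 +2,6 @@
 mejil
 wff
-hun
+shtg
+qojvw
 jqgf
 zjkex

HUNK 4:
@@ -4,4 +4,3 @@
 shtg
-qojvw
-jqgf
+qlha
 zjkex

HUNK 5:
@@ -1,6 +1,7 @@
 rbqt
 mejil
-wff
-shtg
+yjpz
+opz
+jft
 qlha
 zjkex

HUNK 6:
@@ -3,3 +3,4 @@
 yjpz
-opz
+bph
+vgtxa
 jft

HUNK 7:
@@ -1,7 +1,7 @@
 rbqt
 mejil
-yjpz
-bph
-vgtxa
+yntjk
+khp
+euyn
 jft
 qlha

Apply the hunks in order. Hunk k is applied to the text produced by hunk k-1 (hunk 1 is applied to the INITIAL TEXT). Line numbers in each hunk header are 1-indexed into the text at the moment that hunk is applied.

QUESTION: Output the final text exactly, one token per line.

Hunk 1: at line 6 remove [nylh,ygjdl] add [jqgf] -> 8 lines: rbqt sazyw jjoas ilxun wff hun jqgf zjkex
Hunk 2: at line 1 remove [sazyw,jjoas,ilxun] add [mejil] -> 6 lines: rbqt mejil wff hun jqgf zjkex
Hunk 3: at line 2 remove [hun] add [shtg,qojvw] -> 7 lines: rbqt mejil wff shtg qojvw jqgf zjkex
Hunk 4: at line 4 remove [qojvw,jqgf] add [qlha] -> 6 lines: rbqt mejil wff shtg qlha zjkex
Hunk 5: at line 1 remove [wff,shtg] add [yjpz,opz,jft] -> 7 lines: rbqt mejil yjpz opz jft qlha zjkex
Hunk 6: at line 3 remove [opz] add [bph,vgtxa] -> 8 lines: rbqt mejil yjpz bph vgtxa jft qlha zjkex
Hunk 7: at line 1 remove [yjpz,bph,vgtxa] add [yntjk,khp,euyn] -> 8 lines: rbqt mejil yntjk khp euyn jft qlha zjkex

Answer: rbqt
mejil
yntjk
khp
euyn
jft
qlha
zjkex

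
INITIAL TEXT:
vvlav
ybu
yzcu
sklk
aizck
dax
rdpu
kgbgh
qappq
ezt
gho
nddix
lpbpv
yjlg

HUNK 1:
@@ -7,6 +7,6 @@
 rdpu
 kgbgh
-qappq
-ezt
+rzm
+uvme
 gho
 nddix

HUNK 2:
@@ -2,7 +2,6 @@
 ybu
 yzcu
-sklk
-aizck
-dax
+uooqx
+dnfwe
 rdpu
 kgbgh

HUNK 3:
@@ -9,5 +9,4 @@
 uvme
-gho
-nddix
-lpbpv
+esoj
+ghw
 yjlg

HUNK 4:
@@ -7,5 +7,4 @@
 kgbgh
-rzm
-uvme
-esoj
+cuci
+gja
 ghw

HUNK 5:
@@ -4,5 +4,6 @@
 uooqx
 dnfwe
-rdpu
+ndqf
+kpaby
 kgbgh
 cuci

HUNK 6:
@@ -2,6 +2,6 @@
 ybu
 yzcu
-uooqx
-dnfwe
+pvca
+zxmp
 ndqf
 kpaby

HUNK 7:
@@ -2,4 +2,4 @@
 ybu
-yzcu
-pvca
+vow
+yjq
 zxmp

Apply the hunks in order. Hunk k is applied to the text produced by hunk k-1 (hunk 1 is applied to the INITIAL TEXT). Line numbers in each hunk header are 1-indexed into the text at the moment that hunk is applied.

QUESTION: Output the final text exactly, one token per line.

Hunk 1: at line 7 remove [qappq,ezt] add [rzm,uvme] -> 14 lines: vvlav ybu yzcu sklk aizck dax rdpu kgbgh rzm uvme gho nddix lpbpv yjlg
Hunk 2: at line 2 remove [sklk,aizck,dax] add [uooqx,dnfwe] -> 13 lines: vvlav ybu yzcu uooqx dnfwe rdpu kgbgh rzm uvme gho nddix lpbpv yjlg
Hunk 3: at line 9 remove [gho,nddix,lpbpv] add [esoj,ghw] -> 12 lines: vvlav ybu yzcu uooqx dnfwe rdpu kgbgh rzm uvme esoj ghw yjlg
Hunk 4: at line 7 remove [rzm,uvme,esoj] add [cuci,gja] -> 11 lines: vvlav ybu yzcu uooqx dnfwe rdpu kgbgh cuci gja ghw yjlg
Hunk 5: at line 4 remove [rdpu] add [ndqf,kpaby] -> 12 lines: vvlav ybu yzcu uooqx dnfwe ndqf kpaby kgbgh cuci gja ghw yjlg
Hunk 6: at line 2 remove [uooqx,dnfwe] add [pvca,zxmp] -> 12 lines: vvlav ybu yzcu pvca zxmp ndqf kpaby kgbgh cuci gja ghw yjlg
Hunk 7: at line 2 remove [yzcu,pvca] add [vow,yjq] -> 12 lines: vvlav ybu vow yjq zxmp ndqf kpaby kgbgh cuci gja ghw yjlg

Answer: vvlav
ybu
vow
yjq
zxmp
ndqf
kpaby
kgbgh
cuci
gja
ghw
yjlg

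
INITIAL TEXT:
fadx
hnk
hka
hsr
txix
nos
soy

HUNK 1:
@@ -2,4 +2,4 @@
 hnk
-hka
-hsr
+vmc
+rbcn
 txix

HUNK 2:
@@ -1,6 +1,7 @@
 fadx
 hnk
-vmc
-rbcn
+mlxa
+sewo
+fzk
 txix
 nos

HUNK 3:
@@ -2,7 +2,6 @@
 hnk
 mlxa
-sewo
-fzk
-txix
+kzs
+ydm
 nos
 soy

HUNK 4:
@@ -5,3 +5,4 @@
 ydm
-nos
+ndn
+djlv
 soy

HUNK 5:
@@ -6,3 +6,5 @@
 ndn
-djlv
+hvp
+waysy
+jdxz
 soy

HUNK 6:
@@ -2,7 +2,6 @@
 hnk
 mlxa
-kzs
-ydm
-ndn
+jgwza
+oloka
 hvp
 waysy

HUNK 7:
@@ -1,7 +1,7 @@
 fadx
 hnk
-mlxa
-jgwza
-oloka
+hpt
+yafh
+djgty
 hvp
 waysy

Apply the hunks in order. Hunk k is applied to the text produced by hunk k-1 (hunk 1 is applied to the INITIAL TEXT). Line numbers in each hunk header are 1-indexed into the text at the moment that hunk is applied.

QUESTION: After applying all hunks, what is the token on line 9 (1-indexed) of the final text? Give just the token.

Answer: soy

Derivation:
Hunk 1: at line 2 remove [hka,hsr] add [vmc,rbcn] -> 7 lines: fadx hnk vmc rbcn txix nos soy
Hunk 2: at line 1 remove [vmc,rbcn] add [mlxa,sewo,fzk] -> 8 lines: fadx hnk mlxa sewo fzk txix nos soy
Hunk 3: at line 2 remove [sewo,fzk,txix] add [kzs,ydm] -> 7 lines: fadx hnk mlxa kzs ydm nos soy
Hunk 4: at line 5 remove [nos] add [ndn,djlv] -> 8 lines: fadx hnk mlxa kzs ydm ndn djlv soy
Hunk 5: at line 6 remove [djlv] add [hvp,waysy,jdxz] -> 10 lines: fadx hnk mlxa kzs ydm ndn hvp waysy jdxz soy
Hunk 6: at line 2 remove [kzs,ydm,ndn] add [jgwza,oloka] -> 9 lines: fadx hnk mlxa jgwza oloka hvp waysy jdxz soy
Hunk 7: at line 1 remove [mlxa,jgwza,oloka] add [hpt,yafh,djgty] -> 9 lines: fadx hnk hpt yafh djgty hvp waysy jdxz soy
Final line 9: soy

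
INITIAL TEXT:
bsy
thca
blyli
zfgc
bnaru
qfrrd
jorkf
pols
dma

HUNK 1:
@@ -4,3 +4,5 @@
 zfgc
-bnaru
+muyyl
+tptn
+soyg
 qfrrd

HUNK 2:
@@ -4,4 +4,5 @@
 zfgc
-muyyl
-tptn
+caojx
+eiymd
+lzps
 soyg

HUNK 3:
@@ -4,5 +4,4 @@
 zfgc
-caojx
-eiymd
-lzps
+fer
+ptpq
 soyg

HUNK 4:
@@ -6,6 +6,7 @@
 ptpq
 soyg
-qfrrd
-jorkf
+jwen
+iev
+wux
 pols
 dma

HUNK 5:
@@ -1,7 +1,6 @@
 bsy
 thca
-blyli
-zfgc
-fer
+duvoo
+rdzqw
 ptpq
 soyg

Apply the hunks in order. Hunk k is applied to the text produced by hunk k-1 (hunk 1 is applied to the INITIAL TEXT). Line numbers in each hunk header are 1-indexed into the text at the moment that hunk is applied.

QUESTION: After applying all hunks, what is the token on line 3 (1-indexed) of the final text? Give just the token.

Answer: duvoo

Derivation:
Hunk 1: at line 4 remove [bnaru] add [muyyl,tptn,soyg] -> 11 lines: bsy thca blyli zfgc muyyl tptn soyg qfrrd jorkf pols dma
Hunk 2: at line 4 remove [muyyl,tptn] add [caojx,eiymd,lzps] -> 12 lines: bsy thca blyli zfgc caojx eiymd lzps soyg qfrrd jorkf pols dma
Hunk 3: at line 4 remove [caojx,eiymd,lzps] add [fer,ptpq] -> 11 lines: bsy thca blyli zfgc fer ptpq soyg qfrrd jorkf pols dma
Hunk 4: at line 6 remove [qfrrd,jorkf] add [jwen,iev,wux] -> 12 lines: bsy thca blyli zfgc fer ptpq soyg jwen iev wux pols dma
Hunk 5: at line 1 remove [blyli,zfgc,fer] add [duvoo,rdzqw] -> 11 lines: bsy thca duvoo rdzqw ptpq soyg jwen iev wux pols dma
Final line 3: duvoo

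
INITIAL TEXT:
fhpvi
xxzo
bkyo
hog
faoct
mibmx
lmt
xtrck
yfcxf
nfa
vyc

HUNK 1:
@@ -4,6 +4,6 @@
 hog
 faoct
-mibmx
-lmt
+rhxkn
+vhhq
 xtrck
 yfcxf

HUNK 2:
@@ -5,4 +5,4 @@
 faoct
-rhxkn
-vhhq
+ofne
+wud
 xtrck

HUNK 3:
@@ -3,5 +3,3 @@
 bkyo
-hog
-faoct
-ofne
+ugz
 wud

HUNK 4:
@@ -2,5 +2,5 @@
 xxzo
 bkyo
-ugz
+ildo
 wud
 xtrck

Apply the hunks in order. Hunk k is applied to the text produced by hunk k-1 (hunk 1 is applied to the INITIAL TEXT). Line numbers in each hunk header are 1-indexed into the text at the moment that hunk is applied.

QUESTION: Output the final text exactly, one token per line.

Answer: fhpvi
xxzo
bkyo
ildo
wud
xtrck
yfcxf
nfa
vyc

Derivation:
Hunk 1: at line 4 remove [mibmx,lmt] add [rhxkn,vhhq] -> 11 lines: fhpvi xxzo bkyo hog faoct rhxkn vhhq xtrck yfcxf nfa vyc
Hunk 2: at line 5 remove [rhxkn,vhhq] add [ofne,wud] -> 11 lines: fhpvi xxzo bkyo hog faoct ofne wud xtrck yfcxf nfa vyc
Hunk 3: at line 3 remove [hog,faoct,ofne] add [ugz] -> 9 lines: fhpvi xxzo bkyo ugz wud xtrck yfcxf nfa vyc
Hunk 4: at line 2 remove [ugz] add [ildo] -> 9 lines: fhpvi xxzo bkyo ildo wud xtrck yfcxf nfa vyc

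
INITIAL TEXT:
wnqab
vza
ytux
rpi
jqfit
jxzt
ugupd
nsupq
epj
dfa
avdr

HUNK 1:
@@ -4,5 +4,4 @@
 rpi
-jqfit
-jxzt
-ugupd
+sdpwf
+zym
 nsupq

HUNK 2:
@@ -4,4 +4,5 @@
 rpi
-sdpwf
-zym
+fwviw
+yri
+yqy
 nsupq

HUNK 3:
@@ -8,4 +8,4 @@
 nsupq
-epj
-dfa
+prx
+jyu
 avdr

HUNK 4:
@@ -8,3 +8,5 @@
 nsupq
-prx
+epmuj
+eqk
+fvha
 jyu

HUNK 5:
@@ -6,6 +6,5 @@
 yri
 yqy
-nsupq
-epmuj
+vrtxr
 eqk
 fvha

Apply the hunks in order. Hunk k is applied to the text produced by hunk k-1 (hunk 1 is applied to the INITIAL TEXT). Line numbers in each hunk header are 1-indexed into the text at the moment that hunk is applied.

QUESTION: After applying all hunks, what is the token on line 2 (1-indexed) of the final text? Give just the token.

Hunk 1: at line 4 remove [jqfit,jxzt,ugupd] add [sdpwf,zym] -> 10 lines: wnqab vza ytux rpi sdpwf zym nsupq epj dfa avdr
Hunk 2: at line 4 remove [sdpwf,zym] add [fwviw,yri,yqy] -> 11 lines: wnqab vza ytux rpi fwviw yri yqy nsupq epj dfa avdr
Hunk 3: at line 8 remove [epj,dfa] add [prx,jyu] -> 11 lines: wnqab vza ytux rpi fwviw yri yqy nsupq prx jyu avdr
Hunk 4: at line 8 remove [prx] add [epmuj,eqk,fvha] -> 13 lines: wnqab vza ytux rpi fwviw yri yqy nsupq epmuj eqk fvha jyu avdr
Hunk 5: at line 6 remove [nsupq,epmuj] add [vrtxr] -> 12 lines: wnqab vza ytux rpi fwviw yri yqy vrtxr eqk fvha jyu avdr
Final line 2: vza

Answer: vza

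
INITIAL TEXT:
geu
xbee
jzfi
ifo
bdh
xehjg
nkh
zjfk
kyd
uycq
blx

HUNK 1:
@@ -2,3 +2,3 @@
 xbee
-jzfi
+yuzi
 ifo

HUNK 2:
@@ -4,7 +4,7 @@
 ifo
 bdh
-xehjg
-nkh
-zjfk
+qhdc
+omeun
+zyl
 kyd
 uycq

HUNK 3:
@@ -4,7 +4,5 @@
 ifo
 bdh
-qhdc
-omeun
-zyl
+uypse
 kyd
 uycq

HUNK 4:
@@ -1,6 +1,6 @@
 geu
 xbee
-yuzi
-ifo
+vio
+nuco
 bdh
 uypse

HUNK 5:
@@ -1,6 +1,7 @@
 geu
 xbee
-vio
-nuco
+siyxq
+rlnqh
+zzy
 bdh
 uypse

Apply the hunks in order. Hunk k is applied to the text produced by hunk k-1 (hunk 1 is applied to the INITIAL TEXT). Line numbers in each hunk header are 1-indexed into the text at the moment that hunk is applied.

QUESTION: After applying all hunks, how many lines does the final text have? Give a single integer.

Hunk 1: at line 2 remove [jzfi] add [yuzi] -> 11 lines: geu xbee yuzi ifo bdh xehjg nkh zjfk kyd uycq blx
Hunk 2: at line 4 remove [xehjg,nkh,zjfk] add [qhdc,omeun,zyl] -> 11 lines: geu xbee yuzi ifo bdh qhdc omeun zyl kyd uycq blx
Hunk 3: at line 4 remove [qhdc,omeun,zyl] add [uypse] -> 9 lines: geu xbee yuzi ifo bdh uypse kyd uycq blx
Hunk 4: at line 1 remove [yuzi,ifo] add [vio,nuco] -> 9 lines: geu xbee vio nuco bdh uypse kyd uycq blx
Hunk 5: at line 1 remove [vio,nuco] add [siyxq,rlnqh,zzy] -> 10 lines: geu xbee siyxq rlnqh zzy bdh uypse kyd uycq blx
Final line count: 10

Answer: 10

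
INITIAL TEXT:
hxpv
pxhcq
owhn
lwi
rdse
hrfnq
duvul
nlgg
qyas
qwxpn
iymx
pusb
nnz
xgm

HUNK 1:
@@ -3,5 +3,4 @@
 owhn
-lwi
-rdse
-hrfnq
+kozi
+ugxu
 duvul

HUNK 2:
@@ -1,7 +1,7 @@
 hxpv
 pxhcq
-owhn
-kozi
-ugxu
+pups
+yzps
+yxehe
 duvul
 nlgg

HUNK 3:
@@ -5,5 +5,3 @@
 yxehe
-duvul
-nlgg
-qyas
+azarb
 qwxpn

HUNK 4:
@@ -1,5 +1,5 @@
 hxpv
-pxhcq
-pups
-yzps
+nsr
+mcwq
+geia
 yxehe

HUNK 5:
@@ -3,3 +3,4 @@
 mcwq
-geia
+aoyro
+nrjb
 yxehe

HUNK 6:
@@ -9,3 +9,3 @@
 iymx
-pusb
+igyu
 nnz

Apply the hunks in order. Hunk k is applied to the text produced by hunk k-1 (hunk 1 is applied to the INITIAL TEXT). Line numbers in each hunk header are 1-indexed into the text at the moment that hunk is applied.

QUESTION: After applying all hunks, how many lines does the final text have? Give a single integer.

Answer: 12

Derivation:
Hunk 1: at line 3 remove [lwi,rdse,hrfnq] add [kozi,ugxu] -> 13 lines: hxpv pxhcq owhn kozi ugxu duvul nlgg qyas qwxpn iymx pusb nnz xgm
Hunk 2: at line 1 remove [owhn,kozi,ugxu] add [pups,yzps,yxehe] -> 13 lines: hxpv pxhcq pups yzps yxehe duvul nlgg qyas qwxpn iymx pusb nnz xgm
Hunk 3: at line 5 remove [duvul,nlgg,qyas] add [azarb] -> 11 lines: hxpv pxhcq pups yzps yxehe azarb qwxpn iymx pusb nnz xgm
Hunk 4: at line 1 remove [pxhcq,pups,yzps] add [nsr,mcwq,geia] -> 11 lines: hxpv nsr mcwq geia yxehe azarb qwxpn iymx pusb nnz xgm
Hunk 5: at line 3 remove [geia] add [aoyro,nrjb] -> 12 lines: hxpv nsr mcwq aoyro nrjb yxehe azarb qwxpn iymx pusb nnz xgm
Hunk 6: at line 9 remove [pusb] add [igyu] -> 12 lines: hxpv nsr mcwq aoyro nrjb yxehe azarb qwxpn iymx igyu nnz xgm
Final line count: 12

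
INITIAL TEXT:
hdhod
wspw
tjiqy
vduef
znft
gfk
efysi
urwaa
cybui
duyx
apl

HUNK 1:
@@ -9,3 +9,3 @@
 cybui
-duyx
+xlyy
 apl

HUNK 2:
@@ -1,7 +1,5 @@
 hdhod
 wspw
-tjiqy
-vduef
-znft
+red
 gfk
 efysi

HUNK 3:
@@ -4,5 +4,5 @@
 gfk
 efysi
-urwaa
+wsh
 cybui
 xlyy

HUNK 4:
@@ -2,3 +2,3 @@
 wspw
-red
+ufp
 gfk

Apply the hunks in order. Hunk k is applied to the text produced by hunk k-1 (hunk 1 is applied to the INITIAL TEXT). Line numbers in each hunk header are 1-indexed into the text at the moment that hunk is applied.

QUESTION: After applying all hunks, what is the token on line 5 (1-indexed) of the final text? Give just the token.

Answer: efysi

Derivation:
Hunk 1: at line 9 remove [duyx] add [xlyy] -> 11 lines: hdhod wspw tjiqy vduef znft gfk efysi urwaa cybui xlyy apl
Hunk 2: at line 1 remove [tjiqy,vduef,znft] add [red] -> 9 lines: hdhod wspw red gfk efysi urwaa cybui xlyy apl
Hunk 3: at line 4 remove [urwaa] add [wsh] -> 9 lines: hdhod wspw red gfk efysi wsh cybui xlyy apl
Hunk 4: at line 2 remove [red] add [ufp] -> 9 lines: hdhod wspw ufp gfk efysi wsh cybui xlyy apl
Final line 5: efysi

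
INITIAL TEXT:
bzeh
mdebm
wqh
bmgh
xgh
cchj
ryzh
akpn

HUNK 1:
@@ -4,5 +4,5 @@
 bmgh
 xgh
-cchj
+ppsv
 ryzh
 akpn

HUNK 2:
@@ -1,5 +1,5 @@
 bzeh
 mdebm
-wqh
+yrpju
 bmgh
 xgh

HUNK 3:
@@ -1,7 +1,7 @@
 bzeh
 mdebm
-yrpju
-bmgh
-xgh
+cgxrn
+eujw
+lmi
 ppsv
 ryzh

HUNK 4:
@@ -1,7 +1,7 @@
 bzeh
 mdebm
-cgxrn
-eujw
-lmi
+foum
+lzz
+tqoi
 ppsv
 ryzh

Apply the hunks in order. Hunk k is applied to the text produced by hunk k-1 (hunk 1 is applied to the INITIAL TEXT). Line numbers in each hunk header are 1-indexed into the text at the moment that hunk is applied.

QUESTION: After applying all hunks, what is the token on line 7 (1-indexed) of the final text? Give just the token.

Answer: ryzh

Derivation:
Hunk 1: at line 4 remove [cchj] add [ppsv] -> 8 lines: bzeh mdebm wqh bmgh xgh ppsv ryzh akpn
Hunk 2: at line 1 remove [wqh] add [yrpju] -> 8 lines: bzeh mdebm yrpju bmgh xgh ppsv ryzh akpn
Hunk 3: at line 1 remove [yrpju,bmgh,xgh] add [cgxrn,eujw,lmi] -> 8 lines: bzeh mdebm cgxrn eujw lmi ppsv ryzh akpn
Hunk 4: at line 1 remove [cgxrn,eujw,lmi] add [foum,lzz,tqoi] -> 8 lines: bzeh mdebm foum lzz tqoi ppsv ryzh akpn
Final line 7: ryzh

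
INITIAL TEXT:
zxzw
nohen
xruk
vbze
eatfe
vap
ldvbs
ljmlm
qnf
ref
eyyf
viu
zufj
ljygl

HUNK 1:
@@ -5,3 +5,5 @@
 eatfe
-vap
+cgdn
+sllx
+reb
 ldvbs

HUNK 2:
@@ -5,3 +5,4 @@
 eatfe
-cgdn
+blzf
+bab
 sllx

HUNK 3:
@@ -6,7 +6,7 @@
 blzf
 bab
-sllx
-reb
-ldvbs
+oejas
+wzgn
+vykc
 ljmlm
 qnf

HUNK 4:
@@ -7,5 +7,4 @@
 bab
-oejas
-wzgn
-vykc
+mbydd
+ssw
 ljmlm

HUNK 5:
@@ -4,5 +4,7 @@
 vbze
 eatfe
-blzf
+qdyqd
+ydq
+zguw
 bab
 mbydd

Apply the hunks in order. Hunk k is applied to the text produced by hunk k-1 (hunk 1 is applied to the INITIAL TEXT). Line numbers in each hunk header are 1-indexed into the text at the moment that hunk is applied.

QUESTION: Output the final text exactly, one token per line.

Answer: zxzw
nohen
xruk
vbze
eatfe
qdyqd
ydq
zguw
bab
mbydd
ssw
ljmlm
qnf
ref
eyyf
viu
zufj
ljygl

Derivation:
Hunk 1: at line 5 remove [vap] add [cgdn,sllx,reb] -> 16 lines: zxzw nohen xruk vbze eatfe cgdn sllx reb ldvbs ljmlm qnf ref eyyf viu zufj ljygl
Hunk 2: at line 5 remove [cgdn] add [blzf,bab] -> 17 lines: zxzw nohen xruk vbze eatfe blzf bab sllx reb ldvbs ljmlm qnf ref eyyf viu zufj ljygl
Hunk 3: at line 6 remove [sllx,reb,ldvbs] add [oejas,wzgn,vykc] -> 17 lines: zxzw nohen xruk vbze eatfe blzf bab oejas wzgn vykc ljmlm qnf ref eyyf viu zufj ljygl
Hunk 4: at line 7 remove [oejas,wzgn,vykc] add [mbydd,ssw] -> 16 lines: zxzw nohen xruk vbze eatfe blzf bab mbydd ssw ljmlm qnf ref eyyf viu zufj ljygl
Hunk 5: at line 4 remove [blzf] add [qdyqd,ydq,zguw] -> 18 lines: zxzw nohen xruk vbze eatfe qdyqd ydq zguw bab mbydd ssw ljmlm qnf ref eyyf viu zufj ljygl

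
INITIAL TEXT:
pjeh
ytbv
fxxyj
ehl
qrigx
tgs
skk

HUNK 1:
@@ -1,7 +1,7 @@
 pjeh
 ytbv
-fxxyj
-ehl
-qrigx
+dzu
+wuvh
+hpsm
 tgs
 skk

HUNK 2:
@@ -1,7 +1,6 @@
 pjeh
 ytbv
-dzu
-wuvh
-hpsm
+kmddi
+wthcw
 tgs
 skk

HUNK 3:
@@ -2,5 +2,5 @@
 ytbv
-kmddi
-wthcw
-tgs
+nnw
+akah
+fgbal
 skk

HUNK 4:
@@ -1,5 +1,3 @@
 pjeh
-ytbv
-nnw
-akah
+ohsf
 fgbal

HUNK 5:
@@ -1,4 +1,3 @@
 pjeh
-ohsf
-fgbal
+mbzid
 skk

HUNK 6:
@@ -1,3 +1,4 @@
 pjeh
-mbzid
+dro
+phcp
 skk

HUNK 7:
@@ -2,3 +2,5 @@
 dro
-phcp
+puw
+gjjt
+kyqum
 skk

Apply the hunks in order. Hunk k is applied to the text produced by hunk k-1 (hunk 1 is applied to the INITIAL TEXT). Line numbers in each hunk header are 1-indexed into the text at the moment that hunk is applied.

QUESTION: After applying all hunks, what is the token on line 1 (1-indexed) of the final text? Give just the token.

Answer: pjeh

Derivation:
Hunk 1: at line 1 remove [fxxyj,ehl,qrigx] add [dzu,wuvh,hpsm] -> 7 lines: pjeh ytbv dzu wuvh hpsm tgs skk
Hunk 2: at line 1 remove [dzu,wuvh,hpsm] add [kmddi,wthcw] -> 6 lines: pjeh ytbv kmddi wthcw tgs skk
Hunk 3: at line 2 remove [kmddi,wthcw,tgs] add [nnw,akah,fgbal] -> 6 lines: pjeh ytbv nnw akah fgbal skk
Hunk 4: at line 1 remove [ytbv,nnw,akah] add [ohsf] -> 4 lines: pjeh ohsf fgbal skk
Hunk 5: at line 1 remove [ohsf,fgbal] add [mbzid] -> 3 lines: pjeh mbzid skk
Hunk 6: at line 1 remove [mbzid] add [dro,phcp] -> 4 lines: pjeh dro phcp skk
Hunk 7: at line 2 remove [phcp] add [puw,gjjt,kyqum] -> 6 lines: pjeh dro puw gjjt kyqum skk
Final line 1: pjeh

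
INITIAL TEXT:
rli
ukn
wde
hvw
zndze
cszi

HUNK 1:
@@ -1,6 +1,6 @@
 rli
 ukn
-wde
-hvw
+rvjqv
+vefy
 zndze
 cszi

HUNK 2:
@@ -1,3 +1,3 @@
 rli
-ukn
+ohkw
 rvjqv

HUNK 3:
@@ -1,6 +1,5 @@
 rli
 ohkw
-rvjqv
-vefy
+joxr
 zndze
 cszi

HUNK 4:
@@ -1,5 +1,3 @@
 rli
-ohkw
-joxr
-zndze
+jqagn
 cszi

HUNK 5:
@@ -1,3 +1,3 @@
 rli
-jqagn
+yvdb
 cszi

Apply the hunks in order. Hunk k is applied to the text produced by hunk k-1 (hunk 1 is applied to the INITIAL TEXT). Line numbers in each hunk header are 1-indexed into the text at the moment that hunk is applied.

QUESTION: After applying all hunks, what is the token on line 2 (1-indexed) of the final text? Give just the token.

Hunk 1: at line 1 remove [wde,hvw] add [rvjqv,vefy] -> 6 lines: rli ukn rvjqv vefy zndze cszi
Hunk 2: at line 1 remove [ukn] add [ohkw] -> 6 lines: rli ohkw rvjqv vefy zndze cszi
Hunk 3: at line 1 remove [rvjqv,vefy] add [joxr] -> 5 lines: rli ohkw joxr zndze cszi
Hunk 4: at line 1 remove [ohkw,joxr,zndze] add [jqagn] -> 3 lines: rli jqagn cszi
Hunk 5: at line 1 remove [jqagn] add [yvdb] -> 3 lines: rli yvdb cszi
Final line 2: yvdb

Answer: yvdb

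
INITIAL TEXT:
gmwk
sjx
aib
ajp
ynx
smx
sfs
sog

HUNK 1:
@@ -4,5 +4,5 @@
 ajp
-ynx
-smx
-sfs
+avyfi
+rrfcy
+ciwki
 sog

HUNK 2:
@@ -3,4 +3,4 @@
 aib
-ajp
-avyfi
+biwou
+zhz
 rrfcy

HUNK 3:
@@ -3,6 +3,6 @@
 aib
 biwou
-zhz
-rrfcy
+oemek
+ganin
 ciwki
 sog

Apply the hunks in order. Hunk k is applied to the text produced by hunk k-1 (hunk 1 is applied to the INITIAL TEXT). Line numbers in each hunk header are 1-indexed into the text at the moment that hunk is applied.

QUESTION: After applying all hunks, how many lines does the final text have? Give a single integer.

Hunk 1: at line 4 remove [ynx,smx,sfs] add [avyfi,rrfcy,ciwki] -> 8 lines: gmwk sjx aib ajp avyfi rrfcy ciwki sog
Hunk 2: at line 3 remove [ajp,avyfi] add [biwou,zhz] -> 8 lines: gmwk sjx aib biwou zhz rrfcy ciwki sog
Hunk 3: at line 3 remove [zhz,rrfcy] add [oemek,ganin] -> 8 lines: gmwk sjx aib biwou oemek ganin ciwki sog
Final line count: 8

Answer: 8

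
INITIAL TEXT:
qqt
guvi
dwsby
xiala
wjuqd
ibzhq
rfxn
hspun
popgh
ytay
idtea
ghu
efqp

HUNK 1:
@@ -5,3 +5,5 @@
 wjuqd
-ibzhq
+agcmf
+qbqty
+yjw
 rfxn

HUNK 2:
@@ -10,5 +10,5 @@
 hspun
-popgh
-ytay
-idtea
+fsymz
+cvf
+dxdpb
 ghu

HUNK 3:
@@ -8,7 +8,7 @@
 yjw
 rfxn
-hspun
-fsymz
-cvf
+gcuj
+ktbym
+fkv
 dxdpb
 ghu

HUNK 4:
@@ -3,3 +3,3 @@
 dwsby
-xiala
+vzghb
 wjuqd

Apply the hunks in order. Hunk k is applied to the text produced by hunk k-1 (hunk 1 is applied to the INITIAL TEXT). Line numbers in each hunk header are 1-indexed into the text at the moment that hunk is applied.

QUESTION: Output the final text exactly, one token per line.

Hunk 1: at line 5 remove [ibzhq] add [agcmf,qbqty,yjw] -> 15 lines: qqt guvi dwsby xiala wjuqd agcmf qbqty yjw rfxn hspun popgh ytay idtea ghu efqp
Hunk 2: at line 10 remove [popgh,ytay,idtea] add [fsymz,cvf,dxdpb] -> 15 lines: qqt guvi dwsby xiala wjuqd agcmf qbqty yjw rfxn hspun fsymz cvf dxdpb ghu efqp
Hunk 3: at line 8 remove [hspun,fsymz,cvf] add [gcuj,ktbym,fkv] -> 15 lines: qqt guvi dwsby xiala wjuqd agcmf qbqty yjw rfxn gcuj ktbym fkv dxdpb ghu efqp
Hunk 4: at line 3 remove [xiala] add [vzghb] -> 15 lines: qqt guvi dwsby vzghb wjuqd agcmf qbqty yjw rfxn gcuj ktbym fkv dxdpb ghu efqp

Answer: qqt
guvi
dwsby
vzghb
wjuqd
agcmf
qbqty
yjw
rfxn
gcuj
ktbym
fkv
dxdpb
ghu
efqp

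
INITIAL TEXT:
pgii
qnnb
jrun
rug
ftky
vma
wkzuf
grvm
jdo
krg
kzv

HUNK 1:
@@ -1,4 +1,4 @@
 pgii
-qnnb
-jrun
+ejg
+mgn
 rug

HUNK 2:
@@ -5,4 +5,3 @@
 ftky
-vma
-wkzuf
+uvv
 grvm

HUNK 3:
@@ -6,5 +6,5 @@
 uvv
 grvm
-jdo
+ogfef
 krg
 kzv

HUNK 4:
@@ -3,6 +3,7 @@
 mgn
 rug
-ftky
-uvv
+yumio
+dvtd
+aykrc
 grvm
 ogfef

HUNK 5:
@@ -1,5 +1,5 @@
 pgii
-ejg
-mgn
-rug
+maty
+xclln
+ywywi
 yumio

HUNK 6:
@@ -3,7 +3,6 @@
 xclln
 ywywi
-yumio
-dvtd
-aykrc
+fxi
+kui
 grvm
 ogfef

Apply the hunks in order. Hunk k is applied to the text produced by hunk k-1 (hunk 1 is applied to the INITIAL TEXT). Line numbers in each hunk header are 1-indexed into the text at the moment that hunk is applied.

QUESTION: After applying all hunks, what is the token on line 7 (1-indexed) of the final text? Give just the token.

Answer: grvm

Derivation:
Hunk 1: at line 1 remove [qnnb,jrun] add [ejg,mgn] -> 11 lines: pgii ejg mgn rug ftky vma wkzuf grvm jdo krg kzv
Hunk 2: at line 5 remove [vma,wkzuf] add [uvv] -> 10 lines: pgii ejg mgn rug ftky uvv grvm jdo krg kzv
Hunk 3: at line 6 remove [jdo] add [ogfef] -> 10 lines: pgii ejg mgn rug ftky uvv grvm ogfef krg kzv
Hunk 4: at line 3 remove [ftky,uvv] add [yumio,dvtd,aykrc] -> 11 lines: pgii ejg mgn rug yumio dvtd aykrc grvm ogfef krg kzv
Hunk 5: at line 1 remove [ejg,mgn,rug] add [maty,xclln,ywywi] -> 11 lines: pgii maty xclln ywywi yumio dvtd aykrc grvm ogfef krg kzv
Hunk 6: at line 3 remove [yumio,dvtd,aykrc] add [fxi,kui] -> 10 lines: pgii maty xclln ywywi fxi kui grvm ogfef krg kzv
Final line 7: grvm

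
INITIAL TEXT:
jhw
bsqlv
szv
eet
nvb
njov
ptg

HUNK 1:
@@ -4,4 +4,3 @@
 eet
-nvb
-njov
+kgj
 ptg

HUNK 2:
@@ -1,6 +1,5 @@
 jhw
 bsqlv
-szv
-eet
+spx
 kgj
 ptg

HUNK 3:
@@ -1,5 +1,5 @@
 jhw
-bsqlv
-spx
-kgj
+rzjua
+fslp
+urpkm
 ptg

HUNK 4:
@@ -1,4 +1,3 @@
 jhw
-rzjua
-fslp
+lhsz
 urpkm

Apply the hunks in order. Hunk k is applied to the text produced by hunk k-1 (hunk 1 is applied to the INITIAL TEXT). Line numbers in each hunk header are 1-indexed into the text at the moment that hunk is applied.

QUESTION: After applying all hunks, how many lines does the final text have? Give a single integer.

Answer: 4

Derivation:
Hunk 1: at line 4 remove [nvb,njov] add [kgj] -> 6 lines: jhw bsqlv szv eet kgj ptg
Hunk 2: at line 1 remove [szv,eet] add [spx] -> 5 lines: jhw bsqlv spx kgj ptg
Hunk 3: at line 1 remove [bsqlv,spx,kgj] add [rzjua,fslp,urpkm] -> 5 lines: jhw rzjua fslp urpkm ptg
Hunk 4: at line 1 remove [rzjua,fslp] add [lhsz] -> 4 lines: jhw lhsz urpkm ptg
Final line count: 4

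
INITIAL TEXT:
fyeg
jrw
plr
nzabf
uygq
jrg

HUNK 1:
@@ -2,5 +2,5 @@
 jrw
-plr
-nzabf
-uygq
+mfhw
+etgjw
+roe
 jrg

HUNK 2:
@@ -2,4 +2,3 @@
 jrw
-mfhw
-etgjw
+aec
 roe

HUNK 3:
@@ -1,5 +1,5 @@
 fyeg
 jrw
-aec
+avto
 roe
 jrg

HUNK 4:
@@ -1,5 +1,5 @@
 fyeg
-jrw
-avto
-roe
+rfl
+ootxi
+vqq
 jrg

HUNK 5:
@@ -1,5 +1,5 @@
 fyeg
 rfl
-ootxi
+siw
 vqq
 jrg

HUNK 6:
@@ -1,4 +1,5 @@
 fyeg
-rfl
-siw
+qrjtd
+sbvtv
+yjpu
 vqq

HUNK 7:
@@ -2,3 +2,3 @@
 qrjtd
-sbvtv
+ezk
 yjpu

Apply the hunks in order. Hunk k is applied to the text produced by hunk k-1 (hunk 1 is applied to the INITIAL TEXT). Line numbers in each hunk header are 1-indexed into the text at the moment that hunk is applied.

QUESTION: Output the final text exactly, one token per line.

Answer: fyeg
qrjtd
ezk
yjpu
vqq
jrg

Derivation:
Hunk 1: at line 2 remove [plr,nzabf,uygq] add [mfhw,etgjw,roe] -> 6 lines: fyeg jrw mfhw etgjw roe jrg
Hunk 2: at line 2 remove [mfhw,etgjw] add [aec] -> 5 lines: fyeg jrw aec roe jrg
Hunk 3: at line 1 remove [aec] add [avto] -> 5 lines: fyeg jrw avto roe jrg
Hunk 4: at line 1 remove [jrw,avto,roe] add [rfl,ootxi,vqq] -> 5 lines: fyeg rfl ootxi vqq jrg
Hunk 5: at line 1 remove [ootxi] add [siw] -> 5 lines: fyeg rfl siw vqq jrg
Hunk 6: at line 1 remove [rfl,siw] add [qrjtd,sbvtv,yjpu] -> 6 lines: fyeg qrjtd sbvtv yjpu vqq jrg
Hunk 7: at line 2 remove [sbvtv] add [ezk] -> 6 lines: fyeg qrjtd ezk yjpu vqq jrg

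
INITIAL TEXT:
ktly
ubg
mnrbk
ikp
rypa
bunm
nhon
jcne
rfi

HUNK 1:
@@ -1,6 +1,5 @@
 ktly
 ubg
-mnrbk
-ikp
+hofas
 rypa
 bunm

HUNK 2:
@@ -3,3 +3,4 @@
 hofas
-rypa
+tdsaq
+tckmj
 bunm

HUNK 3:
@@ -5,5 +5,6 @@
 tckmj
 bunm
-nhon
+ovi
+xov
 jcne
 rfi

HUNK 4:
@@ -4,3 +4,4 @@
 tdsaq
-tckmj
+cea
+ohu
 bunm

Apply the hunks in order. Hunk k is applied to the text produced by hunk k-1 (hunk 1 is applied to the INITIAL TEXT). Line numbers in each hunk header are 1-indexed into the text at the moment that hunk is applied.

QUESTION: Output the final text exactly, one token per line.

Hunk 1: at line 1 remove [mnrbk,ikp] add [hofas] -> 8 lines: ktly ubg hofas rypa bunm nhon jcne rfi
Hunk 2: at line 3 remove [rypa] add [tdsaq,tckmj] -> 9 lines: ktly ubg hofas tdsaq tckmj bunm nhon jcne rfi
Hunk 3: at line 5 remove [nhon] add [ovi,xov] -> 10 lines: ktly ubg hofas tdsaq tckmj bunm ovi xov jcne rfi
Hunk 4: at line 4 remove [tckmj] add [cea,ohu] -> 11 lines: ktly ubg hofas tdsaq cea ohu bunm ovi xov jcne rfi

Answer: ktly
ubg
hofas
tdsaq
cea
ohu
bunm
ovi
xov
jcne
rfi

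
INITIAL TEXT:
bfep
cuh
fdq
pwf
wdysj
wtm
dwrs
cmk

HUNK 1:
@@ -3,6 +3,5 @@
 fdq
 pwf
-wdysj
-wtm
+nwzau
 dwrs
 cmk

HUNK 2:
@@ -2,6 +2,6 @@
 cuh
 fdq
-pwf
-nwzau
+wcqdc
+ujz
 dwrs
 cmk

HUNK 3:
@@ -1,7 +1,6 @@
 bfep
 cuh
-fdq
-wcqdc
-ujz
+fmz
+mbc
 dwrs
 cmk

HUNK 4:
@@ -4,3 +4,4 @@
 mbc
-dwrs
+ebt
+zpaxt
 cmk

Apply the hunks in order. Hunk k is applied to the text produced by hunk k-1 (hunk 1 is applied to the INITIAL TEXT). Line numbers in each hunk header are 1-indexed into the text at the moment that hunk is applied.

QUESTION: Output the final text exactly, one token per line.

Answer: bfep
cuh
fmz
mbc
ebt
zpaxt
cmk

Derivation:
Hunk 1: at line 3 remove [wdysj,wtm] add [nwzau] -> 7 lines: bfep cuh fdq pwf nwzau dwrs cmk
Hunk 2: at line 2 remove [pwf,nwzau] add [wcqdc,ujz] -> 7 lines: bfep cuh fdq wcqdc ujz dwrs cmk
Hunk 3: at line 1 remove [fdq,wcqdc,ujz] add [fmz,mbc] -> 6 lines: bfep cuh fmz mbc dwrs cmk
Hunk 4: at line 4 remove [dwrs] add [ebt,zpaxt] -> 7 lines: bfep cuh fmz mbc ebt zpaxt cmk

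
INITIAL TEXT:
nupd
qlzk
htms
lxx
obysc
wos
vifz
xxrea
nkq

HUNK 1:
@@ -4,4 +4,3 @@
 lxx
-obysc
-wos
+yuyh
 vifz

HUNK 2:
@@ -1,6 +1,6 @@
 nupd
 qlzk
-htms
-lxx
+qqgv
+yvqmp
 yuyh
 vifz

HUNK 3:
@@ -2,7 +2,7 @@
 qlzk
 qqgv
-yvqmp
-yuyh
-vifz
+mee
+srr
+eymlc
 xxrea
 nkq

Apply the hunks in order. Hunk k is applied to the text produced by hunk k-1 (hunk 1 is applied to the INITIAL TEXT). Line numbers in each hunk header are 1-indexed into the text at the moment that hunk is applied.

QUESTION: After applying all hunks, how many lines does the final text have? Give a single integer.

Answer: 8

Derivation:
Hunk 1: at line 4 remove [obysc,wos] add [yuyh] -> 8 lines: nupd qlzk htms lxx yuyh vifz xxrea nkq
Hunk 2: at line 1 remove [htms,lxx] add [qqgv,yvqmp] -> 8 lines: nupd qlzk qqgv yvqmp yuyh vifz xxrea nkq
Hunk 3: at line 2 remove [yvqmp,yuyh,vifz] add [mee,srr,eymlc] -> 8 lines: nupd qlzk qqgv mee srr eymlc xxrea nkq
Final line count: 8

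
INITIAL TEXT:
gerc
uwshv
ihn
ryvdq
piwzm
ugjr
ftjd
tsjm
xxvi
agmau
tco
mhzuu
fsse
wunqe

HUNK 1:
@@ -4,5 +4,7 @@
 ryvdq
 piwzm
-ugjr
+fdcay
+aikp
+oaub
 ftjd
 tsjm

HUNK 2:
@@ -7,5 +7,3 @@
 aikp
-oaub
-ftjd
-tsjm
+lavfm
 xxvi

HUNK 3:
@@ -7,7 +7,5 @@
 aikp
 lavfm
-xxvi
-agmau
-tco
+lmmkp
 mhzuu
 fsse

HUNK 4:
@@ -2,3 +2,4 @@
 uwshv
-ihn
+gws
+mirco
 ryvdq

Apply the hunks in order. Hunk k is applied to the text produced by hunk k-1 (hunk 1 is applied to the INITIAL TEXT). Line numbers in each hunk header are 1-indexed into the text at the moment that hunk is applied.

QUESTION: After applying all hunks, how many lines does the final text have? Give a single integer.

Answer: 13

Derivation:
Hunk 1: at line 4 remove [ugjr] add [fdcay,aikp,oaub] -> 16 lines: gerc uwshv ihn ryvdq piwzm fdcay aikp oaub ftjd tsjm xxvi agmau tco mhzuu fsse wunqe
Hunk 2: at line 7 remove [oaub,ftjd,tsjm] add [lavfm] -> 14 lines: gerc uwshv ihn ryvdq piwzm fdcay aikp lavfm xxvi agmau tco mhzuu fsse wunqe
Hunk 3: at line 7 remove [xxvi,agmau,tco] add [lmmkp] -> 12 lines: gerc uwshv ihn ryvdq piwzm fdcay aikp lavfm lmmkp mhzuu fsse wunqe
Hunk 4: at line 2 remove [ihn] add [gws,mirco] -> 13 lines: gerc uwshv gws mirco ryvdq piwzm fdcay aikp lavfm lmmkp mhzuu fsse wunqe
Final line count: 13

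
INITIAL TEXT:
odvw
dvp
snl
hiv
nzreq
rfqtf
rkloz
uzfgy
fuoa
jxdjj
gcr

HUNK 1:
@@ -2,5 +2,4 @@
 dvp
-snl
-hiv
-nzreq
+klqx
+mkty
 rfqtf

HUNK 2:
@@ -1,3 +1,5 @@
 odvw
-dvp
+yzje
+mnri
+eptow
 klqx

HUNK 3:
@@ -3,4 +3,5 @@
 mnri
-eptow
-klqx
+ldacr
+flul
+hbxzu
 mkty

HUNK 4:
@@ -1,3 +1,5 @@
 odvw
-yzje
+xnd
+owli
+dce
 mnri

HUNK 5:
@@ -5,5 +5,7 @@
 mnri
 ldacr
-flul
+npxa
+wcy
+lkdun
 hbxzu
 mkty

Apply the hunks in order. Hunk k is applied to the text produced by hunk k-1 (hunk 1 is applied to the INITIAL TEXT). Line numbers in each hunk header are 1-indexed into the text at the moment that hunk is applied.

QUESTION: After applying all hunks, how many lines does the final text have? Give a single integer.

Answer: 17

Derivation:
Hunk 1: at line 2 remove [snl,hiv,nzreq] add [klqx,mkty] -> 10 lines: odvw dvp klqx mkty rfqtf rkloz uzfgy fuoa jxdjj gcr
Hunk 2: at line 1 remove [dvp] add [yzje,mnri,eptow] -> 12 lines: odvw yzje mnri eptow klqx mkty rfqtf rkloz uzfgy fuoa jxdjj gcr
Hunk 3: at line 3 remove [eptow,klqx] add [ldacr,flul,hbxzu] -> 13 lines: odvw yzje mnri ldacr flul hbxzu mkty rfqtf rkloz uzfgy fuoa jxdjj gcr
Hunk 4: at line 1 remove [yzje] add [xnd,owli,dce] -> 15 lines: odvw xnd owli dce mnri ldacr flul hbxzu mkty rfqtf rkloz uzfgy fuoa jxdjj gcr
Hunk 5: at line 5 remove [flul] add [npxa,wcy,lkdun] -> 17 lines: odvw xnd owli dce mnri ldacr npxa wcy lkdun hbxzu mkty rfqtf rkloz uzfgy fuoa jxdjj gcr
Final line count: 17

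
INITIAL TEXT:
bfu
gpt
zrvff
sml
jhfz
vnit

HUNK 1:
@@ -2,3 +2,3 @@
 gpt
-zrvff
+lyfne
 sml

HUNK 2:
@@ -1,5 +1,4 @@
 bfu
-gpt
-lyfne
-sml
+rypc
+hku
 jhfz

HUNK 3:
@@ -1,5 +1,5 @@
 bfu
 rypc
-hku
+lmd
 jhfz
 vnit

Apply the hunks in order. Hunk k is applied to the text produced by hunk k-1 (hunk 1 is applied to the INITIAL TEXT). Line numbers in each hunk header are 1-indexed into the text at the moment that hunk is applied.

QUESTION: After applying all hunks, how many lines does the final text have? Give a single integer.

Hunk 1: at line 2 remove [zrvff] add [lyfne] -> 6 lines: bfu gpt lyfne sml jhfz vnit
Hunk 2: at line 1 remove [gpt,lyfne,sml] add [rypc,hku] -> 5 lines: bfu rypc hku jhfz vnit
Hunk 3: at line 1 remove [hku] add [lmd] -> 5 lines: bfu rypc lmd jhfz vnit
Final line count: 5

Answer: 5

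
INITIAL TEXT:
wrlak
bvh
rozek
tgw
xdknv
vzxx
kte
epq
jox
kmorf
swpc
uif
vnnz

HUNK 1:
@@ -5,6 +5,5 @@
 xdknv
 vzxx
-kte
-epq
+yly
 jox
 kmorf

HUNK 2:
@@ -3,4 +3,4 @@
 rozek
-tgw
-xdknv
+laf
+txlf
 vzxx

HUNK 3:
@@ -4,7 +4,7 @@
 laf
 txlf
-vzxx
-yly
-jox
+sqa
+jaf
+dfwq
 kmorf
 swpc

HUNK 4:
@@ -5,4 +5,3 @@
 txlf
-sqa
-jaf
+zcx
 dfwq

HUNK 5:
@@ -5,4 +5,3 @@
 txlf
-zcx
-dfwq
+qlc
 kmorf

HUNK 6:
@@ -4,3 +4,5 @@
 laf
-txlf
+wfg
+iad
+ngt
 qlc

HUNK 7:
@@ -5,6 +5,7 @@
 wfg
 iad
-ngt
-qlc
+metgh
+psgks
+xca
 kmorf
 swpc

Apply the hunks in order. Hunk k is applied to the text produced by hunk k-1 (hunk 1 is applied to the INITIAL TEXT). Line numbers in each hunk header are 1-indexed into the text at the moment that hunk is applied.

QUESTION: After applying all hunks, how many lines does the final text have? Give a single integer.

Answer: 13

Derivation:
Hunk 1: at line 5 remove [kte,epq] add [yly] -> 12 lines: wrlak bvh rozek tgw xdknv vzxx yly jox kmorf swpc uif vnnz
Hunk 2: at line 3 remove [tgw,xdknv] add [laf,txlf] -> 12 lines: wrlak bvh rozek laf txlf vzxx yly jox kmorf swpc uif vnnz
Hunk 3: at line 4 remove [vzxx,yly,jox] add [sqa,jaf,dfwq] -> 12 lines: wrlak bvh rozek laf txlf sqa jaf dfwq kmorf swpc uif vnnz
Hunk 4: at line 5 remove [sqa,jaf] add [zcx] -> 11 lines: wrlak bvh rozek laf txlf zcx dfwq kmorf swpc uif vnnz
Hunk 5: at line 5 remove [zcx,dfwq] add [qlc] -> 10 lines: wrlak bvh rozek laf txlf qlc kmorf swpc uif vnnz
Hunk 6: at line 4 remove [txlf] add [wfg,iad,ngt] -> 12 lines: wrlak bvh rozek laf wfg iad ngt qlc kmorf swpc uif vnnz
Hunk 7: at line 5 remove [ngt,qlc] add [metgh,psgks,xca] -> 13 lines: wrlak bvh rozek laf wfg iad metgh psgks xca kmorf swpc uif vnnz
Final line count: 13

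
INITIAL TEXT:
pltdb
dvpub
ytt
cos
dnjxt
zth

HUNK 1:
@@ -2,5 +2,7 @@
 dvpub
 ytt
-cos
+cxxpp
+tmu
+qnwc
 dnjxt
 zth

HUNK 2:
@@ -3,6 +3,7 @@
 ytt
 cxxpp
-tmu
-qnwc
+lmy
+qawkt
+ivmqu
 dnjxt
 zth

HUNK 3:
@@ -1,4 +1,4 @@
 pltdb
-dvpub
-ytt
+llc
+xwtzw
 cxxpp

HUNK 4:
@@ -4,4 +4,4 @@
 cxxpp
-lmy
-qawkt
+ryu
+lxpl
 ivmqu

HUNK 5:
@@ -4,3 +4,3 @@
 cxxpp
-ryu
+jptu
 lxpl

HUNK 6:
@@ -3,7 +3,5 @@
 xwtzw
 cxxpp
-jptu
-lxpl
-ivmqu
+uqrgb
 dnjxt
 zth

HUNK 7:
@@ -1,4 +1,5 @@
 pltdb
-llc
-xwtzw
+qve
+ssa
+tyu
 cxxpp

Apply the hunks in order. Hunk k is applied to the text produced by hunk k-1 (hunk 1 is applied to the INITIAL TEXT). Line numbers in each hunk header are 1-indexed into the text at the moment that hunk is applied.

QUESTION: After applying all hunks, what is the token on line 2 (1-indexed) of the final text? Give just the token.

Answer: qve

Derivation:
Hunk 1: at line 2 remove [cos] add [cxxpp,tmu,qnwc] -> 8 lines: pltdb dvpub ytt cxxpp tmu qnwc dnjxt zth
Hunk 2: at line 3 remove [tmu,qnwc] add [lmy,qawkt,ivmqu] -> 9 lines: pltdb dvpub ytt cxxpp lmy qawkt ivmqu dnjxt zth
Hunk 3: at line 1 remove [dvpub,ytt] add [llc,xwtzw] -> 9 lines: pltdb llc xwtzw cxxpp lmy qawkt ivmqu dnjxt zth
Hunk 4: at line 4 remove [lmy,qawkt] add [ryu,lxpl] -> 9 lines: pltdb llc xwtzw cxxpp ryu lxpl ivmqu dnjxt zth
Hunk 5: at line 4 remove [ryu] add [jptu] -> 9 lines: pltdb llc xwtzw cxxpp jptu lxpl ivmqu dnjxt zth
Hunk 6: at line 3 remove [jptu,lxpl,ivmqu] add [uqrgb] -> 7 lines: pltdb llc xwtzw cxxpp uqrgb dnjxt zth
Hunk 7: at line 1 remove [llc,xwtzw] add [qve,ssa,tyu] -> 8 lines: pltdb qve ssa tyu cxxpp uqrgb dnjxt zth
Final line 2: qve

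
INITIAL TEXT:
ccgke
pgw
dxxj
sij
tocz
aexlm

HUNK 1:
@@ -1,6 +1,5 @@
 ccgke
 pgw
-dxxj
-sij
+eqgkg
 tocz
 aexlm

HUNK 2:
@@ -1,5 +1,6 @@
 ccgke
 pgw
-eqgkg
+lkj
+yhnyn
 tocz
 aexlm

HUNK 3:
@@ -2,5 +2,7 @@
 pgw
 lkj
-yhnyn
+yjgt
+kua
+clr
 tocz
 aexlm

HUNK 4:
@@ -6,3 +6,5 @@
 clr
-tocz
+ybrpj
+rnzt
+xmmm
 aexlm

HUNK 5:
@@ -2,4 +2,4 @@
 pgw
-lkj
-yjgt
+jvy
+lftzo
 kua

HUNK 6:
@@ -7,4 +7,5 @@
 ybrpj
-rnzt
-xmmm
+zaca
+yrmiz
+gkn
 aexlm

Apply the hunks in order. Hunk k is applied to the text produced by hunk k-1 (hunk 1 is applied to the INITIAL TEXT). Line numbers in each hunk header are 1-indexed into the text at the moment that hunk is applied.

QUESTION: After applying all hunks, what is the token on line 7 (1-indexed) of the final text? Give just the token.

Hunk 1: at line 1 remove [dxxj,sij] add [eqgkg] -> 5 lines: ccgke pgw eqgkg tocz aexlm
Hunk 2: at line 1 remove [eqgkg] add [lkj,yhnyn] -> 6 lines: ccgke pgw lkj yhnyn tocz aexlm
Hunk 3: at line 2 remove [yhnyn] add [yjgt,kua,clr] -> 8 lines: ccgke pgw lkj yjgt kua clr tocz aexlm
Hunk 4: at line 6 remove [tocz] add [ybrpj,rnzt,xmmm] -> 10 lines: ccgke pgw lkj yjgt kua clr ybrpj rnzt xmmm aexlm
Hunk 5: at line 2 remove [lkj,yjgt] add [jvy,lftzo] -> 10 lines: ccgke pgw jvy lftzo kua clr ybrpj rnzt xmmm aexlm
Hunk 6: at line 7 remove [rnzt,xmmm] add [zaca,yrmiz,gkn] -> 11 lines: ccgke pgw jvy lftzo kua clr ybrpj zaca yrmiz gkn aexlm
Final line 7: ybrpj

Answer: ybrpj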